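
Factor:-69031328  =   - 2^5*2157229^1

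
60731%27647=5437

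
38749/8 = 38749/8 = 4843.62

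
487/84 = 487/84 =5.80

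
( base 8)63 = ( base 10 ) 51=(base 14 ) 39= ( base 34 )1h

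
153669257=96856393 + 56812864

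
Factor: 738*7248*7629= 40807704096=2^5 *3^4*41^1*151^1*2543^1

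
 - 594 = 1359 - 1953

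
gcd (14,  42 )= 14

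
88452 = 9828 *9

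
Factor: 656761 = 7^1*17^1*5519^1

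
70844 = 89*796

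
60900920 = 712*85535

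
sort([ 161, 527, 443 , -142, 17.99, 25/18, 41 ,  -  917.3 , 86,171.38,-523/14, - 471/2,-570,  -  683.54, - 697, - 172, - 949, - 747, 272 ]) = [ - 949,-917.3,  -  747,  -  697, - 683.54, - 570, - 471/2,-172 ,  -  142, - 523/14,25/18, 17.99,  41,86, 161,171.38, 272,443, 527 ]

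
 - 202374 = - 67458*3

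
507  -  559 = - 52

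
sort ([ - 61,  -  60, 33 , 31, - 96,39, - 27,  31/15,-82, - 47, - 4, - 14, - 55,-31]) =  [ - 96, -82,-61, - 60,-55,- 47, - 31,  -  27 , - 14,  -  4, 31/15,31,33, 39] 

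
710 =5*142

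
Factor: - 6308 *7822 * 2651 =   -  2^3  *  11^1 * 19^1*83^1*241^1*3911^1 = - 130803457576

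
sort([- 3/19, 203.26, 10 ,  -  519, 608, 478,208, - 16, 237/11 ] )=[ - 519, - 16, - 3/19, 10,237/11, 203.26, 208, 478,608 ]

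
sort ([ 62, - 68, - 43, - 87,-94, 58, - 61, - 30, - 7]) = [ - 94, - 87, - 68, - 61 , - 43, - 30  , - 7,58,  62]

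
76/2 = 38 = 38.00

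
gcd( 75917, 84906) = 89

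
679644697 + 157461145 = 837105842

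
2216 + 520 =2736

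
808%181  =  84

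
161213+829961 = 991174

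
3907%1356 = 1195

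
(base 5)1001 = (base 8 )176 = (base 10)126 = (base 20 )66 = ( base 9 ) 150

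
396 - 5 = 391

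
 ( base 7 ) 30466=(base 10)7447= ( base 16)1d17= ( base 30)887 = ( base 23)e1i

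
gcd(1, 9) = 1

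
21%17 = 4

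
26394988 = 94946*278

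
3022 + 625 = 3647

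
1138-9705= - 8567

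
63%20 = 3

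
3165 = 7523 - 4358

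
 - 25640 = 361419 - 387059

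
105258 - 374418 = - 269160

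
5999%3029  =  2970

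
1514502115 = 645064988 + 869437127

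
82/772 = 41/386 = 0.11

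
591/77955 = 197/25985 = 0.01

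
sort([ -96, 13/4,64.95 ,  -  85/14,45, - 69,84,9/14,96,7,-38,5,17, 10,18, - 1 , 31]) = [- 96,-69, - 38,-85/14,  -  1, 9/14,13/4, 5,  7,  10 , 17,18, 31,45,64.95,84,96 ]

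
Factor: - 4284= -2^2*3^2  *7^1 *17^1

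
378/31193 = 378/31193 = 0.01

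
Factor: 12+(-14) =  - 2^1 = -2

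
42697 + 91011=133708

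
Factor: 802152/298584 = 11^(-1) * 29^ ( -1)*857^1=857/319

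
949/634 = 949/634   =  1.50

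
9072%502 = 36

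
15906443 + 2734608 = 18641051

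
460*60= 27600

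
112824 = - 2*( - 56412)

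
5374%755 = 89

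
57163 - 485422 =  - 428259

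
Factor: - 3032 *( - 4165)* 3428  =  2^5*5^1*7^2 * 17^1 * 379^1*857^1 = 43289743840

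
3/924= 1/308 =0.00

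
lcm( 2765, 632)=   22120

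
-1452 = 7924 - 9376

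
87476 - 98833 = -11357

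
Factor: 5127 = 3^1*1709^1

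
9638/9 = 9638/9 =1070.89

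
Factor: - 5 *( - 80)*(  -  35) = - 2^4*5^3*7^1 = - 14000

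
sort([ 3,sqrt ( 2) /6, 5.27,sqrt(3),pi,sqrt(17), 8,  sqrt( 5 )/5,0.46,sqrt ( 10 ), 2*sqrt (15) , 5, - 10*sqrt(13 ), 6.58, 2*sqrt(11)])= [ -10*sqrt(13 ), sqrt (2)/6,sqrt ( 5 ) /5, 0.46,sqrt(3 ),3, pi , sqrt( 10),sqrt( 17) , 5,5.27,6.58,2*sqrt(11), 2*sqrt ( 15 ),  8]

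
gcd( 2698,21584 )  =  2698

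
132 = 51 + 81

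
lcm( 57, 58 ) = 3306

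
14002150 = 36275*386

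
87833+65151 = 152984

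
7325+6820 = 14145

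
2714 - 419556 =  - 416842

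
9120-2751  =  6369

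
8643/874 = 9 + 777/874 = 9.89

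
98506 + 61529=160035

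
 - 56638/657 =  - 56638/657  =  -  86.21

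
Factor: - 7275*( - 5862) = 2^1*  3^2 * 5^2*97^1* 977^1 = 42646050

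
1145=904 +241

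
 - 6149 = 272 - 6421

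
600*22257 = 13354200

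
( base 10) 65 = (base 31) 23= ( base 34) 1v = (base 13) 50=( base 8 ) 101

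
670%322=26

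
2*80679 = 161358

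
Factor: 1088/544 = 2^1 = 2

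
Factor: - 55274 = - 2^1*29^1*953^1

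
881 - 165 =716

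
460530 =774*595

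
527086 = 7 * 75298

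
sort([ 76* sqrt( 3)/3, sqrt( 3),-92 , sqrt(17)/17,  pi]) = [ - 92,sqrt(17)/17,sqrt(3 ), pi,76 * sqrt(3) /3] 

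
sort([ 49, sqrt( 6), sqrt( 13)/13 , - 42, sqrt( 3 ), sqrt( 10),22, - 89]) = [-89,-42,  sqrt( 13)/13,  sqrt ( 3), sqrt(6), sqrt(10) , 22, 49]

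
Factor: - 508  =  -2^2* 127^1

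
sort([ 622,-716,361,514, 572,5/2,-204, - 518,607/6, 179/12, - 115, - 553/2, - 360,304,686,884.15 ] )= [ - 716, - 518, - 360,-553/2,-204, - 115,5/2, 179/12,607/6,304,361,514,572, 622,686,884.15 ] 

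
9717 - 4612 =5105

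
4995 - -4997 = 9992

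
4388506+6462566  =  10851072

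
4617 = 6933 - 2316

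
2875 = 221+2654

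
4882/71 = 68 + 54/71 =68.76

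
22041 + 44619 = 66660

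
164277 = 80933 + 83344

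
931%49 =0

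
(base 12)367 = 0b111111111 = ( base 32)FV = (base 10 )511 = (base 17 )1d1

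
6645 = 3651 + 2994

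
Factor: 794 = 2^1*397^1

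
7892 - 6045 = 1847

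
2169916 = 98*22142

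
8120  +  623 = 8743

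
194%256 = 194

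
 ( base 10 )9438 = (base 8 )22336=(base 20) 13BI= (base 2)10010011011110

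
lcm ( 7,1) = 7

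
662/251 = 662/251 = 2.64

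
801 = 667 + 134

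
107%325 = 107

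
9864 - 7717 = 2147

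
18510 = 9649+8861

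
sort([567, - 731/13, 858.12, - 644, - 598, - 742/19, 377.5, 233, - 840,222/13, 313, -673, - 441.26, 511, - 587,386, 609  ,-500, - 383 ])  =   [ - 840,-673, - 644, - 598, - 587, - 500, - 441.26, - 383, - 731/13, - 742/19,222/13,233,  313, 377.5,  386, 511,567, 609, 858.12]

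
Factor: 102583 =13^2*607^1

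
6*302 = 1812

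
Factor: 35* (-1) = -5^1*7^1  =  - 35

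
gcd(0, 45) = 45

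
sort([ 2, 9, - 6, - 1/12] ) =[ - 6, - 1/12, 2,  9]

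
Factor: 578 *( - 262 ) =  - 151436= - 2^2*17^2*131^1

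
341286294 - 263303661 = 77982633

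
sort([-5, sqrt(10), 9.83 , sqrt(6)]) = [ -5, sqrt(6 ), sqrt(10 ), 9.83]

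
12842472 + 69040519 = 81882991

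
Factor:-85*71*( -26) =2^1*5^1*13^1*17^1*71^1 = 156910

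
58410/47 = 58410/47 = 1242.77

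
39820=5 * 7964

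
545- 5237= -4692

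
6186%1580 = 1446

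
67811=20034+47777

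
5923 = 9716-3793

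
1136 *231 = 262416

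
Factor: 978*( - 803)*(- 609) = 478268406= 2^1*3^2*7^1*11^1*29^1*73^1*163^1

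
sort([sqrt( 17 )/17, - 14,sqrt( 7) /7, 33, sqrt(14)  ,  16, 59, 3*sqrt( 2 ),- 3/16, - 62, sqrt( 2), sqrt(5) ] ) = [ - 62 ,  -  14, - 3/16, sqrt( 17 ) /17, sqrt(7)/7, sqrt( 2 ),sqrt( 5), sqrt( 14 ),3*sqrt (2 ), 16, 33, 59]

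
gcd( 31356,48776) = 3484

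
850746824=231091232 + 619655592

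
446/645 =446/645= 0.69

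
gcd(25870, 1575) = 5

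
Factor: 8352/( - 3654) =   -  2^4 * 7^ ( -1) = - 16/7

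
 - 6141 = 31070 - 37211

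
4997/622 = 8 + 21/622= 8.03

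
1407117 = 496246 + 910871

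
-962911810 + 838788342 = -124123468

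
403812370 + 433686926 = 837499296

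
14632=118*124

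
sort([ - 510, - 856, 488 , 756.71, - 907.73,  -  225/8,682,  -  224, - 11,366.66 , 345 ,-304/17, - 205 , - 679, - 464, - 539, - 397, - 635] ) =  [ - 907.73, - 856, - 679, -635, - 539, - 510, - 464, - 397, -224,-205, - 225/8, - 304/17, - 11,345,366.66,  488, 682,756.71 ] 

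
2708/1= 2708 = 2708.00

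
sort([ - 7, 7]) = [ - 7,7 ] 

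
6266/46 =3133/23=136.22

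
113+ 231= 344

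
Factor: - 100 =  - 2^2*5^2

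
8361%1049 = 1018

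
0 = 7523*0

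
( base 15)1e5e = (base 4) 1213112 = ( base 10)6614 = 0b1100111010110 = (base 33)62E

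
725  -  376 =349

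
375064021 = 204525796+170538225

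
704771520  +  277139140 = 981910660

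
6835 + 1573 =8408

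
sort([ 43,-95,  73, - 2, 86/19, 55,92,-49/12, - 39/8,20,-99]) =[ - 99,  -  95,-39/8,-49/12,-2,  86/19 , 20, 43, 55,73, 92]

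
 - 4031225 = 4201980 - 8233205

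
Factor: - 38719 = -31^1*1249^1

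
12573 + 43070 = 55643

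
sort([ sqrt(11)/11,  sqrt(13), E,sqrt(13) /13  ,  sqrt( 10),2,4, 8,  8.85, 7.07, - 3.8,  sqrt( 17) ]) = [ - 3.8,  sqrt( 13)/13, sqrt (11 )/11 , 2,E, sqrt( 10 ) , sqrt( 13 ),  4 , sqrt(17), 7.07, 8,8.85]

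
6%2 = 0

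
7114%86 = 62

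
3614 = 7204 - 3590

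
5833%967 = 31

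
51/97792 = 51/97792 = 0.00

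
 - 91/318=-91/318  =  -0.29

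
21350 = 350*61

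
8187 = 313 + 7874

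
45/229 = 45/229  =  0.20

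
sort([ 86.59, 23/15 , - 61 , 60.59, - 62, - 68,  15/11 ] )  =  [ - 68, -62, - 61,15/11  ,  23/15, 60.59,86.59]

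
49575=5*9915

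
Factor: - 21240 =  - 2^3 *3^2* 5^1 * 59^1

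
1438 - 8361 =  - 6923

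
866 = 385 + 481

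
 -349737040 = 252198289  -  601935329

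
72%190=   72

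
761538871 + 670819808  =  1432358679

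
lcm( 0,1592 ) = 0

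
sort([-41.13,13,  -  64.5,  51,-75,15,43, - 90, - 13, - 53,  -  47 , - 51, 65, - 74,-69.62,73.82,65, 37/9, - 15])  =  [ -90, - 75, - 74,  -  69.62, - 64.5,-53, - 51,-47, - 41.13,  -  15, - 13 , 37/9, 13,15,43 , 51,65,65,73.82 ] 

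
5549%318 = 143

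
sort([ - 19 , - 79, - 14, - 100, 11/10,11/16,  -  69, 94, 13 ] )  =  [ -100, -79,  -  69, - 19, - 14,  11/16,  11/10,13,94] 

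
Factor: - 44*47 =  - 2068 = - 2^2* 11^1*47^1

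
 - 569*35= - 19915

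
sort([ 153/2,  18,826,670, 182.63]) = [ 18 , 153/2,182.63, 670 , 826 ]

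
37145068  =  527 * 70484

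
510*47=23970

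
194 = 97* 2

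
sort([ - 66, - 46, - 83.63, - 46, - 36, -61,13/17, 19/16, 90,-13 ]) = [ -83.63,-66,-61, - 46, - 46, - 36, - 13, 13/17 , 19/16,  90 ]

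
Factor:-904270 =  - 2^1*5^1* 31^1*2917^1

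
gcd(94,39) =1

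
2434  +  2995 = 5429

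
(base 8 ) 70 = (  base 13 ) 44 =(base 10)56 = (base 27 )22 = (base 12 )48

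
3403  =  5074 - 1671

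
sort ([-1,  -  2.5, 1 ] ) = [ - 2.5, - 1,  1]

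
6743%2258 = 2227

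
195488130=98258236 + 97229894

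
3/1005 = 1/335 = 0.00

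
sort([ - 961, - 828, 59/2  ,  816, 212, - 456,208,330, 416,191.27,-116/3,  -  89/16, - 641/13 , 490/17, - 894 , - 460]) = [ - 961, - 894, - 828, - 460, - 456, - 641/13,  -  116/3 , - 89/16,  490/17  ,  59/2,  191.27,  208, 212,330,416,816 ] 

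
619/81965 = 619/81965 = 0.01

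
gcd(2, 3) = 1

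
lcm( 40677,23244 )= 162708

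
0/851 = 0=0.00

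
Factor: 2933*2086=2^1*7^2*149^1*419^1 = 6118238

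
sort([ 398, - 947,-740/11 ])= [ - 947,-740/11,398 ]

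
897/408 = 299/136 = 2.20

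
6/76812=1/12802 = 0.00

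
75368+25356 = 100724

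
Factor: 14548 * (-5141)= - 74791268 = -2^2*53^1*97^1*3637^1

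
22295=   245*91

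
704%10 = 4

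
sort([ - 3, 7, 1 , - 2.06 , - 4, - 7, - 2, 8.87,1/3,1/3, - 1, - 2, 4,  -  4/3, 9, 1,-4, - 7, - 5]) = [ - 7, - 7, - 5, - 4, - 4, - 3, - 2.06, - 2, - 2, - 4/3, - 1, 1/3, 1/3, 1,1, 4,7,  8.87, 9]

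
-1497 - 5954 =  - 7451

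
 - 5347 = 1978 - 7325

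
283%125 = 33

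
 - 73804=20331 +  - 94135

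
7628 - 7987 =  - 359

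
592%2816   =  592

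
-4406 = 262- 4668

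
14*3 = 42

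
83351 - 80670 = 2681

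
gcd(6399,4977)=711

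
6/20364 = 1/3394=0.00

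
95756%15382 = 3464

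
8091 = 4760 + 3331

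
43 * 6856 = 294808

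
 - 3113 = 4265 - 7378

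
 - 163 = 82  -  245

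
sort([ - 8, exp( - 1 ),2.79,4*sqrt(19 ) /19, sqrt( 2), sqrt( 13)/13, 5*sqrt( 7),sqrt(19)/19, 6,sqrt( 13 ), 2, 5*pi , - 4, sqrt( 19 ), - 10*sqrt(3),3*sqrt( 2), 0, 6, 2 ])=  [ - 10*sqrt( 3), - 8, - 4, 0,sqrt( 19) /19,  sqrt(13) /13, exp( -1), 4*sqrt (19 ) /19,sqrt(2),2, 2, 2.79, sqrt( 13), 3*sqrt( 2), sqrt( 19), 6 , 6, 5*sqrt( 7 ),5*  pi]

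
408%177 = 54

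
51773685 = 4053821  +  47719864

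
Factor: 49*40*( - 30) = - 58800=- 2^4*3^1 * 5^2*7^2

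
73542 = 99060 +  - 25518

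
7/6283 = 7/6283 = 0.00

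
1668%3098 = 1668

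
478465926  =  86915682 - -391550244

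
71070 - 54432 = 16638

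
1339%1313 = 26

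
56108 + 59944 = 116052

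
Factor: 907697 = 7^1*129671^1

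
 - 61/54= - 2+ 47/54 = - 1.13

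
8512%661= 580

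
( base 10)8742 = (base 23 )GC2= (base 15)28cc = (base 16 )2226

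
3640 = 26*140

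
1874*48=89952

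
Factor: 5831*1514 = 8828134 = 2^1 * 7^3*17^1*757^1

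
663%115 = 88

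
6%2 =0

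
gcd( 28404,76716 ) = 36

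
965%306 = 47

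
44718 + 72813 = 117531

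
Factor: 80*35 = 2800 = 2^4*5^2*7^1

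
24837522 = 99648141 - 74810619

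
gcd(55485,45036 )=81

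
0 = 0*95290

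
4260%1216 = 612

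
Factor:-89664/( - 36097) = 2^6*3^1*467^1* 36097^( - 1 )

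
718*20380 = 14632840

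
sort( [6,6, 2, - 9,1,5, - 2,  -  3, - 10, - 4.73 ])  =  [ - 10, - 9, - 4.73 ,-3, - 2,1,  2,5,6,6]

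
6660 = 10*666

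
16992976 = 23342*728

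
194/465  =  194/465 = 0.42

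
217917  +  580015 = 797932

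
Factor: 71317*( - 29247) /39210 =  - 2^( - 1)*5^ (  -  1) * 1307^( - 1 ) * 9749^1*71317^1=- 695269433/13070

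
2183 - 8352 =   -  6169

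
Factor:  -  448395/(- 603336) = 2^( - 3) * 5^1* 23^(-1)*167^1*179^1 * 1093^(  -  1) = 149465/201112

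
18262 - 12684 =5578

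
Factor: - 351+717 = 366 = 2^1*3^1 * 61^1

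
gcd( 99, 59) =1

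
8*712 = 5696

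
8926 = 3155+5771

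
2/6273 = 2/6273 = 0.00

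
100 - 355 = -255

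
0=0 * 4528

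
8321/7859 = 8321/7859  =  1.06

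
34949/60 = 34949/60 = 582.48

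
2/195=2/195 = 0.01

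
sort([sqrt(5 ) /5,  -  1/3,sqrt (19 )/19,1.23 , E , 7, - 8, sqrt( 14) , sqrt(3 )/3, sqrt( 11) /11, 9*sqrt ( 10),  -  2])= [ - 8,- 2, - 1/3, sqrt( 19)/19,sqrt( 11)/11, sqrt ( 5 )/5, sqrt (3 )/3, 1.23, E, sqrt(14) , 7,  9*sqrt( 10)]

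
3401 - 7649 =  - 4248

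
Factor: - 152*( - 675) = 2^3 * 3^3*5^2 * 19^1= 102600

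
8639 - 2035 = 6604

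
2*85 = 170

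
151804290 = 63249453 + 88554837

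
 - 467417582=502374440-969792022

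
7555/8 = 7555/8 =944.38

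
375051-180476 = 194575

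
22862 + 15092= 37954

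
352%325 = 27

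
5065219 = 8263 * 613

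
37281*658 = 24530898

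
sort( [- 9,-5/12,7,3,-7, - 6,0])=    [-9,- 7, - 6, - 5/12,0,3, 7]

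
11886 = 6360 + 5526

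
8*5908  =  47264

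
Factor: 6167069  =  6167069^1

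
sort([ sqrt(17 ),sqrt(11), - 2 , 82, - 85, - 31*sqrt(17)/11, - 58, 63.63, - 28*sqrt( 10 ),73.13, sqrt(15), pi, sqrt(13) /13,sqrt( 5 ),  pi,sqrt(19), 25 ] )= [ -28*sqrt( 10 ), - 85,  -  58 , - 31*sqrt(17)/11, - 2,sqrt (13 )/13,  sqrt( 5),pi,pi,sqrt(11),  sqrt( 15), sqrt(17 ), sqrt(19 ),25, 63.63, 73.13 , 82]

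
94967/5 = 94967/5 = 18993.40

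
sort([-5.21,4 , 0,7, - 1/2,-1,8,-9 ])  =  [ - 9, - 5.21, - 1, - 1/2,0,4,7, 8]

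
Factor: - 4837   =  -7^1*691^1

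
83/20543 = 83/20543 = 0.00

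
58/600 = 29/300 = 0.10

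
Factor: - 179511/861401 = -3^1*53^1*233^( - 1)*1129^1*3697^( - 1 )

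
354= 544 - 190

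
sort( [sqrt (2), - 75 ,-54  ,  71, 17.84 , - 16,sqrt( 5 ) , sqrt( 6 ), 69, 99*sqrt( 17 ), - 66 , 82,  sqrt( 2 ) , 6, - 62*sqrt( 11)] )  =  [ - 62*sqrt( 11),-75, - 66 , - 54,-16,sqrt (2), sqrt( 2), sqrt( 5 ),sqrt(6),6 , 17.84,69,71 , 82, 99*sqrt( 17 ) ] 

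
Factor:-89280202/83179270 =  - 44640101/41589635 = -5^( - 1)*11^1*19^1*23^( - 1 )*213589^1 * 361649^(-1 ) 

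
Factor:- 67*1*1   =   - 67= -  67^1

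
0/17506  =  0  =  0.00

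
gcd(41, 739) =1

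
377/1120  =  377/1120= 0.34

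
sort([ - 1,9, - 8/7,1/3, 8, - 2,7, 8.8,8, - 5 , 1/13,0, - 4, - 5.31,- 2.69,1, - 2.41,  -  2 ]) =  [  -  5.31, - 5,-4, - 2.69, - 2.41, - 2, - 2, - 8/7, - 1, 0, 1/13 , 1/3, 1,7,  8, 8,8.8, 9] 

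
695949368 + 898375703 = 1594325071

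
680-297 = 383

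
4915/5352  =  4915/5352 =0.92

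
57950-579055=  - 521105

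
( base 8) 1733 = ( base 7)2610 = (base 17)371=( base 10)987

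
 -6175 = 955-7130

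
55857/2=55857/2  =  27928.50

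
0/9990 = 0 = 0.00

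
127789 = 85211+42578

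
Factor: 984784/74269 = 2^4*13^ (-1)*29^( -1)*61^1*197^( - 1) *1009^1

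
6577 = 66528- 59951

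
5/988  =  5/988 = 0.01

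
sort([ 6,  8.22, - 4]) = [ - 4,  6,8.22 ]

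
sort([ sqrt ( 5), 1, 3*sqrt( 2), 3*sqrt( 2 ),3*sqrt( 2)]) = [1, sqrt(5) , 3*sqrt(2),3*sqrt( 2 )  ,  3 * sqrt (2 )]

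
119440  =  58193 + 61247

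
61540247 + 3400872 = 64941119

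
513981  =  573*897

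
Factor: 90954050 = 2^1*5^2*11^1*61^1*2711^1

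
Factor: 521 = 521^1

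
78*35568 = 2774304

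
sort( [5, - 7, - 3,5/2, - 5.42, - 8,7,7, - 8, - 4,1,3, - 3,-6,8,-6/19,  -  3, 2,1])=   [-8,-8,- 7, - 6, - 5.42  ,-4, - 3, - 3, - 3, - 6/19,1,1,2, 5/2,3, 5,7, 7, 8] 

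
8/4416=1/552 = 0.00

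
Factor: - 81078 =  - 2^1*3^1*13513^1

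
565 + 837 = 1402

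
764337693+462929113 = 1227266806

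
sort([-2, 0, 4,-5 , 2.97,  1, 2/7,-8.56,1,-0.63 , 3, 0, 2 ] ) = [  -  8.56,-5 , - 2 ,-0.63,0, 0,2/7, 1, 1 , 2, 2.97, 3, 4] 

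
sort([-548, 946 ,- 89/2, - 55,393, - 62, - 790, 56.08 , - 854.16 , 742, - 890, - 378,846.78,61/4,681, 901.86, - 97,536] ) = [ - 890 , - 854.16, - 790, - 548,- 378, - 97, - 62, - 55, - 89/2 , 61/4 , 56.08,393,536 , 681, 742,846.78, 901.86,946 ]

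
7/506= 7/506 = 0.01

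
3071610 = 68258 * 45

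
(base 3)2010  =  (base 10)57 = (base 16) 39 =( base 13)45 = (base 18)33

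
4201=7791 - 3590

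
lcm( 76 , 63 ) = 4788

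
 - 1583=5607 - 7190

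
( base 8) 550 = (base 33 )au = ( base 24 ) F0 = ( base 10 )360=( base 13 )219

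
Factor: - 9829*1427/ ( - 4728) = 14025983/4728 = 2^ ( - 3 )*3^ ( -1)* 197^( - 1 )*1427^1*9829^1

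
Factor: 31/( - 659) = -31^1*659^ (- 1)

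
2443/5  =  2443/5 = 488.60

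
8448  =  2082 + 6366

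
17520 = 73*240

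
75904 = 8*9488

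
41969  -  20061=21908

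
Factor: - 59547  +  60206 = 659  =  659^1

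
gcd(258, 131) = 1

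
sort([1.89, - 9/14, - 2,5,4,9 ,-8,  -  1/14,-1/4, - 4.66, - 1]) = [ - 8, - 4.66, -2, - 1 ,-9/14, - 1/4,  -  1/14,1.89, 4,5 , 9] 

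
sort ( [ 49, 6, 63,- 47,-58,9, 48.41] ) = [ - 58, - 47 , 6 , 9,48.41,49, 63] 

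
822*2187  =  1797714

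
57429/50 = 57429/50  =  1148.58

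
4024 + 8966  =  12990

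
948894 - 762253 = 186641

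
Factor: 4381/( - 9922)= - 2^(  -  1)*11^( - 2 )*13^1 * 41^( - 1)*337^1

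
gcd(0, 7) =7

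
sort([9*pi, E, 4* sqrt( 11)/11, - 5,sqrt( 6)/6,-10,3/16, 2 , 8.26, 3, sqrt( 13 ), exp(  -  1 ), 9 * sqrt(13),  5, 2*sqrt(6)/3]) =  [-10, - 5,3/16,exp(-1), sqrt( 6 ) /6,4 * sqrt(11)/11,2 *sqrt( 6 )/3 , 2, E, 3,sqrt(13), 5, 8.26 , 9*pi , 9*sqrt(13)]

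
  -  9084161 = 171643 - 9255804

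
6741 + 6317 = 13058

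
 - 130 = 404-534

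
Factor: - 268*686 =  - 183848 = - 2^3*7^3 * 67^1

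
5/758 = 5/758 = 0.01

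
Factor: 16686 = 2^1*3^4*103^1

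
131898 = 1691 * 78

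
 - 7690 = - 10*769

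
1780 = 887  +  893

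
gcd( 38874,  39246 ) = 186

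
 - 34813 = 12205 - 47018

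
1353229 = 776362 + 576867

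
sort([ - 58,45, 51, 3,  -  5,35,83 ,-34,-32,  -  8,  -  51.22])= [ - 58,  -  51.22, - 34, - 32,-8, - 5,3,35, 45,51, 83 ] 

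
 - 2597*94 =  - 244118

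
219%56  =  51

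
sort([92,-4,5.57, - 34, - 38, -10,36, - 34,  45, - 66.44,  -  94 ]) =[ - 94, - 66.44,-38,-34, - 34, - 10,  -  4,5.57 , 36 , 45,92] 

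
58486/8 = 7310+3/4=7310.75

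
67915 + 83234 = 151149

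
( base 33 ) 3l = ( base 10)120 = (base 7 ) 231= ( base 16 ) 78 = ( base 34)3i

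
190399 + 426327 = 616726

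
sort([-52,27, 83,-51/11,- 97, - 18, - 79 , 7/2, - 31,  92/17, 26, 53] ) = [ - 97, - 79, - 52, - 31, - 18  ,- 51/11,7/2 , 92/17,  26,27 , 53,  83 ]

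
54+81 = 135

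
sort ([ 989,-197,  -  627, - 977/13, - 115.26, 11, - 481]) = [ - 627,-481, - 197, - 115.26, - 977/13,11,989]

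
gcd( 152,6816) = 8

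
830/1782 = 415/891 = 0.47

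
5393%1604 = 581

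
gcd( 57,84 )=3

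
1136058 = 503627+632431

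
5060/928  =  5 + 105/232 = 5.45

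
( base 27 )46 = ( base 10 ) 114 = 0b1110010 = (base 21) 59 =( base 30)3o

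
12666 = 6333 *2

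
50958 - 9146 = 41812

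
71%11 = 5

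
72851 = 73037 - 186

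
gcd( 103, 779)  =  1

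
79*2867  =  226493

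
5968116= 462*12918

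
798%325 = 148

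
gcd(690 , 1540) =10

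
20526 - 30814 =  - 10288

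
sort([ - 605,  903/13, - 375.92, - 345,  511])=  [ - 605, - 375.92, - 345,  903/13,511]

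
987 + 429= 1416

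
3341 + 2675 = 6016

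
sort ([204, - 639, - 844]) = [ - 844, - 639,204 ] 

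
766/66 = 383/33 = 11.61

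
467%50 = 17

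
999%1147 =999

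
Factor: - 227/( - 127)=127^( - 1)*227^1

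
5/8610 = 1/1722= 0.00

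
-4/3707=-4/3707=-0.00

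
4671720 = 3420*1366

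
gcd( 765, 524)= 1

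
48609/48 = 1012+ 11/16 = 1012.69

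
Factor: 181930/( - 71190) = -23/9 = - 3^ (-2)*23^1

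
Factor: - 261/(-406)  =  2^( - 1 )*3^2*7^ (-1) = 9/14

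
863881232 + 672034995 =1535916227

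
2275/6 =379 + 1/6 = 379.17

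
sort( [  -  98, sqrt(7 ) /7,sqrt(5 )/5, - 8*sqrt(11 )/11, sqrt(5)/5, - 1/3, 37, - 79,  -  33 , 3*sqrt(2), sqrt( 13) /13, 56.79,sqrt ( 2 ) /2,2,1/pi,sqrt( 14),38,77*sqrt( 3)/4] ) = [ - 98, - 79, - 33 , - 8*sqrt(11)/11,- 1/3,sqrt( 13 )/13,1/pi, sqrt ( 7) /7, sqrt(5) /5, sqrt( 5) /5,sqrt (2)/2 , 2,sqrt( 14 ),3*sqrt( 2),77*sqrt(3)/4,37, 38,56.79 ] 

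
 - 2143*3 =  -6429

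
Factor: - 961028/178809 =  - 2^2*3^( - 1)*19^( - 1)*3137^(-1 )*240257^1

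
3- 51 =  - 48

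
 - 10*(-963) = 9630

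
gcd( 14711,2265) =1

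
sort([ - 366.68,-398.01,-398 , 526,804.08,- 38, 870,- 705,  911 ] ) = [ - 705,-398.01 , - 398,-366.68,  -  38,526,804.08,870,911] 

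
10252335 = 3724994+6527341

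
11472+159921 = 171393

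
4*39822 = 159288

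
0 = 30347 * 0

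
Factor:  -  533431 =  - 499^1*1069^1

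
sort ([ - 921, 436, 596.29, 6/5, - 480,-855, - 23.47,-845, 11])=[ - 921,-855, - 845, - 480, - 23.47,6/5, 11,436,596.29]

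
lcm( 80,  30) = 240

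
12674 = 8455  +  4219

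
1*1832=1832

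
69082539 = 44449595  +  24632944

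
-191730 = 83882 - 275612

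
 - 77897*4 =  - 311588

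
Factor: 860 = 2^2*5^1*43^1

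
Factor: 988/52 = 19 = 19^1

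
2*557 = 1114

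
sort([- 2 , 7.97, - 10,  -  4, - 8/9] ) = [ - 10,  -  4 , - 2 , - 8/9, 7.97] 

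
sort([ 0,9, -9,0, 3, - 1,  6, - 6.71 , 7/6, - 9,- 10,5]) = [ - 10, - 9, - 9, -6.71, - 1,0, 0,  7/6, 3,5,  6,9]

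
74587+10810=85397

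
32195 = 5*6439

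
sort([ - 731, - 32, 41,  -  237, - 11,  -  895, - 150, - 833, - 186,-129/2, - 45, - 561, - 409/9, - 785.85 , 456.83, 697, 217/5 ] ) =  [ - 895, - 833 , - 785.85,  -  731, - 561, - 237, - 186, - 150,  -  129/2, -409/9, - 45,  -  32,  -  11, 41,217/5,456.83, 697 ] 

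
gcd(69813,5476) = 1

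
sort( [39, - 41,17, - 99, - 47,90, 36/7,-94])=[ - 99 ,- 94, - 47, - 41,  36/7 , 17,39, 90] 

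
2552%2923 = 2552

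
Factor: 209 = 11^1 * 19^1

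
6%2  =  0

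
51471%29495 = 21976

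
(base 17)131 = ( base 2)101010101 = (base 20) H1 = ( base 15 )17b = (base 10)341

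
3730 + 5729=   9459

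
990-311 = 679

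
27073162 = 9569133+17504029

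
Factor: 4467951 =3^2*496439^1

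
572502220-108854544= 463647676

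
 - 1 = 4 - 5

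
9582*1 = 9582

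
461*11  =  5071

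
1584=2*792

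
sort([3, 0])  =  [ 0,3 ]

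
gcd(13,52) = 13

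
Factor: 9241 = 9241^1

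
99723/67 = 1488 + 27/67  =  1488.40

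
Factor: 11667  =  3^1 * 3889^1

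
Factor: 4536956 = 2^2*1134239^1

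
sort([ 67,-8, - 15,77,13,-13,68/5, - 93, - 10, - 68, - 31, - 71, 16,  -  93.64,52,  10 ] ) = [ - 93.64, - 93,  -  71, - 68,-31, - 15 , - 13,-10, - 8 , 10, 13, 68/5,16 , 52,67, 77]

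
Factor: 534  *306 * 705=2^2*3^4*5^1*17^1 * 47^1*89^1 = 115199820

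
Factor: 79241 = 79241^1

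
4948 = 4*1237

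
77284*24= 1854816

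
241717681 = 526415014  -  284697333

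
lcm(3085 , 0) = 0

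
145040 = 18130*8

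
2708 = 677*4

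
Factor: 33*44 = 1452  =  2^2*3^1*11^2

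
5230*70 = 366100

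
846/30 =28+1/5 = 28.20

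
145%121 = 24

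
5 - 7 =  - 2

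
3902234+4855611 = 8757845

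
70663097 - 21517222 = 49145875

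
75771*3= 227313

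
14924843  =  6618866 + 8305977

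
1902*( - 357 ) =-679014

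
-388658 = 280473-669131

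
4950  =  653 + 4297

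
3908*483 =1887564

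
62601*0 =0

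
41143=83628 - 42485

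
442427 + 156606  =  599033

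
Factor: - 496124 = -2^2 * 31^1 * 4001^1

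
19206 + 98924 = 118130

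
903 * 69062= 62362986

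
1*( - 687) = -687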